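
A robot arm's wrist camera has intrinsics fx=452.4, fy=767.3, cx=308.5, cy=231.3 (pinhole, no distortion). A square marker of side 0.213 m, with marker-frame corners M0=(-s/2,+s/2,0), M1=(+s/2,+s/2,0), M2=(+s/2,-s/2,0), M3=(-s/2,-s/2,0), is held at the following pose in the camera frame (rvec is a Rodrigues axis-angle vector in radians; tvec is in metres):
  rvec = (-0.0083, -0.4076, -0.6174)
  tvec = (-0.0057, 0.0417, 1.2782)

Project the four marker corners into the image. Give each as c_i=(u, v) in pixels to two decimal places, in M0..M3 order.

c0=(299.72, 347.01) c1=(353.76, 271.14) c2=(312.96, 169.52) c3=(255.21, 240.27)

Intrinsics K: fx=452.4, fy=767.3, cx=308.5, cy=231.3
Marker side s = 0.213 m; corners in marker frame (Z=0):
  M0 = (-0.1065, +0.1065, 0)
  M1 = (+0.1065, +0.1065, 0)
  M2 = (+0.1065, -0.1065, 0)
  M3 = (-0.1065, -0.1065, 0)
rvec = (-0.0083, -0.4076, -0.6174), |rvec| = θ = 0.73986 rad = 42.391°
Rodrigues: sinθ=0.67418, 1−cosθ=0.26144; R = I + sinθ·[k]× + (1−cosθ)·[k]×²:
    [+0.73860 +0.56421 -0.36897]
    [-0.56098 +0.81791 +0.12775]
    [+0.37387 +0.11263 +0.92062]
t = (-0.0057, 0.0417, 1.2782) m
M0: Pc = R·M0+t = (-0.02427, +0.18855, +1.25038); u = 452.4·(-0.02427)/1.25038 + 308.5 = 299.7181, v = 767.3·(+0.18855)/1.25038 + 231.3 = 347.0058
M1: Pc = R·M1+t = (+0.13305, +0.06906, +1.33001); u = 452.4·(+0.13305)/1.33001 + 308.5 = 353.7563, v = 767.3·(+0.06906)/1.33001 + 231.3 = 271.1435
M2: Pc = R·M2+t = (+0.01287, -0.10515, +1.30602); u = 452.4·(+0.01287)/1.30602 + 308.5 = 312.9589, v = 767.3·(-0.10515)/1.30602 + 231.3 = 169.5222
M3: Pc = R·M3+t = (-0.14445, +0.01434, +1.22639); u = 452.4·(-0.14445)/1.22639 + 308.5 = 255.2145, v = 767.3·(+0.01434)/1.22639 + 231.3 = 240.2698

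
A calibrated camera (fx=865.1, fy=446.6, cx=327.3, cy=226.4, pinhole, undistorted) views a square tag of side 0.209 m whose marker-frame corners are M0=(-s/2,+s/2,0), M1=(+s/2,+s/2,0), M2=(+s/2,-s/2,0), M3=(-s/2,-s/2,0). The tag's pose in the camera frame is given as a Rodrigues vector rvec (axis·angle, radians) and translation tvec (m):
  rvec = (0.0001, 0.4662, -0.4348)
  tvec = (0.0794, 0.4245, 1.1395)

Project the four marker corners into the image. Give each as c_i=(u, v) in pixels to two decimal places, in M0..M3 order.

c0=(355.17, 440.00) c1=(491.57, 422.97) c2=(422.06, 342.53) c3=(293.28, 365.39)

Intrinsics K: fx=865.1, fy=446.6, cx=327.3, cy=226.4
Marker side s = 0.209 m; corners in marker frame (Z=0):
  M0 = (-0.1045, +0.1045, 0)
  M1 = (+0.1045, +0.1045, 0)
  M2 = (+0.1045, -0.1045, 0)
  M3 = (-0.1045, -0.1045, 0)
rvec = (0.0001, 0.4662, -0.4348), |rvec| = θ = 0.63749 rad = 36.525°
Rodrigues: sinθ=0.59518, 1−cosθ=0.19641; R = I + sinθ·[k]× + (1−cosθ)·[k]×²:
    [+0.80359 +0.40597 +0.43524]
    [-0.40592 +0.90863 -0.09806]
    [-0.43528 -0.09787 +0.89496]
t = (0.0794, 0.4245, 1.1395) m
M0: Pc = R·M0+t = (+0.03785, +0.56187, +1.17476); u = 865.1·(+0.03785)/1.17476 + 327.3 = 355.1715, v = 446.6·(+0.56187)/1.17476 + 226.4 = 440.0025
M1: Pc = R·M1+t = (+0.20580, +0.47703, +1.08379); u = 865.1·(+0.20580)/1.08379 + 327.3 = 491.5728, v = 446.6·(+0.47703)/1.08379 + 226.4 = 422.9731
M2: Pc = R·M2+t = (+0.12095, +0.28713, +1.10424); u = 865.1·(+0.12095)/1.10424 + 327.3 = 422.0579, v = 446.6·(+0.28713)/1.10424 + 226.4 = 342.5268
M3: Pc = R·M3+t = (-0.04700, +0.37197, +1.19521); u = 865.1·(-0.04700)/1.19521 + 327.3 = 293.2822, v = 446.6·(+0.37197)/1.19521 + 226.4 = 365.3878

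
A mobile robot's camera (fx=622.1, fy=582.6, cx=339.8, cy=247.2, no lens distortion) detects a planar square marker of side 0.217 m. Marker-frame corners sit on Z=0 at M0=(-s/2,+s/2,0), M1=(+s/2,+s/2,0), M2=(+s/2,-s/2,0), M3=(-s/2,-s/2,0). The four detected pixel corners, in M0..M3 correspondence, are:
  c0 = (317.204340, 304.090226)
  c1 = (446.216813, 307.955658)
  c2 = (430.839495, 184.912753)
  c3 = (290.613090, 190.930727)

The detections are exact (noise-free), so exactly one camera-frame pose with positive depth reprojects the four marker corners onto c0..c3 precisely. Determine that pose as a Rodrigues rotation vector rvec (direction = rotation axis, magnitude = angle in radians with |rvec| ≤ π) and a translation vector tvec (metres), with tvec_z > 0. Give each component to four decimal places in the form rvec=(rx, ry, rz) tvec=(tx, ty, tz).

Intrinsics K: fx=622.1, fy=582.6, cx=339.8, cy=247.2
Marker side s = 0.217 m; corners in marker frame (Z=0):
  M0 = (-0.1085, +0.1085, 0)
  M1 = (+0.1085, +0.1085, 0)
  M2 = (+0.1085, -0.1085, 0)
  M3 = (-0.1085, -0.1085, 0)
Detected image corners:
  c0 = (317.204340, 304.090226) px
  c1 = (446.216813, 307.955658) px
  c2 = (430.839495, 184.912753) px
  c3 = (290.613090, 190.930727) px
Planar DLT: solve 8×8 A·h = b for H (H[2,2]=1):
  H  [+477.46285 +262.35507 +368.93622]
  H  [-98.11115 +652.79997 +249.83523]
  H  [-0.38161 +0.44336 +1.00000]
B = K⁻¹H; ‖b₁‖=1.047917, ‖b₂‖=1.047917; λ = 2/(‖b₁‖+‖b₂‖) = 0.954274, sign → tz>0 ⇒ λ=+0.954274
r₁ = λ·B[:,0] = (+0.93132,-0.00619,-0.36416); r₂ = λ·B[:,1] = (+0.17134,+0.88974,+0.42309)
r₃ = r₁×r₂ = (+0.32139,-0.45642,+0.82969); SVD([r₁ r₂ r₃]) → R = UVᵀ:
  R  [+0.93132 +0.17134 +0.32139]
  R  [-0.00619 +0.88974 -0.45642]
  R  [-0.36416 +0.42309 +0.82969]
t = (+0.04469, +0.00432, +0.95427) m
tr R = 2.650747; θ = arccos((tr R − 1)/2) = 0.599933 rad = 34.374°
axis k = ((R−Rᵀ)₃₂, (R−Rᵀ)₁₃, (R−Rᵀ)₂₁) / (2 sinθ) = (+0.778898, +0.607124, -0.157223)
rvec = θ·k = (+0.467287, +0.364234, -0.094323)

rvec=(0.4673, 0.3642, -0.0943) tvec=(0.0447, 0.0043, 0.9543)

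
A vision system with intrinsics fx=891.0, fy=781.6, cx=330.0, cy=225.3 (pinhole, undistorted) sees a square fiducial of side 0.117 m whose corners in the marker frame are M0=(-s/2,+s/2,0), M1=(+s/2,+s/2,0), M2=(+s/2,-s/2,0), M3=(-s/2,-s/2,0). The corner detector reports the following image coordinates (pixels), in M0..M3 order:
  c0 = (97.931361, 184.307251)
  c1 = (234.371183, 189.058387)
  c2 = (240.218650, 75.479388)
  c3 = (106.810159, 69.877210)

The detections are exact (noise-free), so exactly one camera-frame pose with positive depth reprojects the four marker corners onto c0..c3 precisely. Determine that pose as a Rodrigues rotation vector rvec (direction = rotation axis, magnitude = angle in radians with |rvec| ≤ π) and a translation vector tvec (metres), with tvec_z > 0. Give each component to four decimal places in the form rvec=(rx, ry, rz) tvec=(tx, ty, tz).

rvec=(-0.1461, -0.0590, 0.0331) tvec=(-0.1397, -0.0959, 0.7788)

Intrinsics K: fx=891.0, fy=781.6, cx=330.0, cy=225.3
Marker side s = 0.117 m; corners in marker frame (Z=0):
  M0 = (-0.0585, +0.0585, 0)
  M1 = (+0.0585, +0.0585, 0)
  M2 = (+0.0585, -0.0585, 0)
  M3 = (-0.0585, -0.0585, 0)
Detected image corners:
  c0 = (97.931361, 184.307251) px
  c1 = (234.371183, 189.058387) px
  c2 = (240.218650, 75.479388) px
  c3 = (106.810159, 69.877210) px
Planar DLT: solve 8×8 A·h = b for H (H[2,2]=1):
  H  [+1165.34167 -94.81959 +170.15885]
  H  [+53.66648 +949.99228 +129.06435]
  H  [+0.07234 -0.18808 +1.00000]
B = K⁻¹H; ‖b₁‖=1.284041, ‖b₂‖=1.284041; λ = 2/(‖b₁‖+‖b₂‖) = 0.778792, sign → tz>0 ⇒ λ=+0.778792
r₁ = λ·B[:,0] = (+0.99772,+0.03723,+0.05634); r₂ = λ·B[:,1] = (-0.02863,+0.98880,-0.14647)
r₃ = r₁×r₂ = (-0.06116,+0.14453,+0.98761); SVD([r₁ r₂ r₃]) → R = UVᵀ:
  R  [+0.99772 -0.02863 -0.06116]
  R  [+0.03723 +0.98880 +0.14453]
  R  [+0.05634 -0.14647 +0.98761]
t = (-0.13971, -0.09589, +0.77879) m
tr R = 2.974126; θ = arccos((tr R − 1)/2) = 0.161027 rad = 9.226°
axis k = ((R−Rᵀ)₃₂, (R−Rᵀ)₁₃, (R−Rᵀ)₂₁) / (2 sinθ) = (-0.907489, -0.366439, +0.205395)
rvec = θ·k = (-0.146130, -0.059006, +0.033074)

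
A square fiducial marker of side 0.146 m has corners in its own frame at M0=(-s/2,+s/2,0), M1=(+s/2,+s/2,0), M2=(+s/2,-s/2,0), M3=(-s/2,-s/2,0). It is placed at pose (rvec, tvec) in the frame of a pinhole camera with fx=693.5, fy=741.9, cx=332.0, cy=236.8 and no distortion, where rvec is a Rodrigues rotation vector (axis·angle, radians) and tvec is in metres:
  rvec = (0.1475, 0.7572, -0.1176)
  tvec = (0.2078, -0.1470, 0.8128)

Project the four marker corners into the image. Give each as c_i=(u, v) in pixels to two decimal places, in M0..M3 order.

Intrinsics K: fx=693.5, fy=741.9, cx=332.0, cy=236.8
Marker side s = 0.146 m; corners in marker frame (Z=0):
  M0 = (-0.0730, +0.0730, 0)
  M1 = (+0.0730, +0.0730, 0)
  M2 = (+0.0730, -0.0730, 0)
  M3 = (-0.0730, -0.0730, 0)
rvec = (0.1475, 0.7572, -0.1176), |rvec| = θ = 0.78034 rad = 44.710°
Rodrigues: sinθ=0.70352, 1−cosθ=0.28933; R = I + sinθ·[k]× + (1−cosθ)·[k]×²:
    [+0.72101 +0.15909 +0.67442]
    [-0.05296 +0.98309 -0.17529]
    [-0.69090 +0.09067 +0.71724]
t = (0.2078, -0.1470, 0.8128) m
M0: Pc = R·M0+t = (+0.16678, -0.07137, +0.86985); u = 693.5·(+0.16678)/0.86985 + 332.0 = 464.9669, v = 741.9·(-0.07137)/0.86985 + 236.8 = 175.9297
M1: Pc = R·M1+t = (+0.27205, -0.07910, +0.76898); u = 693.5·(+0.27205)/0.76898 + 332.0 = 577.3431, v = 741.9·(-0.07910)/0.76898 + 236.8 = 160.4858
M2: Pc = R·M2+t = (+0.24882, -0.22263, +0.75575); u = 693.5·(+0.24882)/0.75575 + 332.0 = 560.3265, v = 741.9·(-0.22263)/0.75575 + 236.8 = 18.2471
M3: Pc = R·M3+t = (+0.14355, -0.21490, +0.85662); u = 693.5·(+0.14355)/0.85662 + 332.0 = 448.2176, v = 741.9·(-0.21490)/0.85662 + 236.8 = 50.6792

c0=(464.97, 175.93) c1=(577.34, 160.49) c2=(560.33, 18.25) c3=(448.22, 50.68)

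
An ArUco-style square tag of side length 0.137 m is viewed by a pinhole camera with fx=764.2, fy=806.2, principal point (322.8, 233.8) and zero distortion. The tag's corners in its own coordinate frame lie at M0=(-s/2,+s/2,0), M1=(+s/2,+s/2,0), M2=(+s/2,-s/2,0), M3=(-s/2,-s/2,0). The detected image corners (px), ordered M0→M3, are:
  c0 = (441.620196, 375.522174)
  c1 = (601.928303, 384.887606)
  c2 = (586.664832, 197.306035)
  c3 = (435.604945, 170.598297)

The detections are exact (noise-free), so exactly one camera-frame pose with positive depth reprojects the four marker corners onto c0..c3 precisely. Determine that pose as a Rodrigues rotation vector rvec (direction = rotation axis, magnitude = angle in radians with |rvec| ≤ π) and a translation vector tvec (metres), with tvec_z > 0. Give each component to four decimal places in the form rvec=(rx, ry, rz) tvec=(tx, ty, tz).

Intrinsics K: fx=764.2, fy=806.2, cx=322.8, cy=233.8
Marker side s = 0.137 m; corners in marker frame (Z=0):
  M0 = (-0.0685, +0.0685, 0)
  M1 = (+0.0685, +0.0685, 0)
  M2 = (+0.0685, -0.0685, 0)
  M3 = (-0.0685, -0.0685, 0)
Detected image corners:
  c0 = (441.620196, 375.522174) px
  c1 = (601.928303, 384.887606) px
  c2 = (586.664832, 197.306035) px
  c3 = (435.604945, 170.598297) px
Planar DLT: solve 8×8 A·h = b for H (H[2,2]=1):
  H  [+1491.20611 -169.00852 +519.95431]
  H  [+328.14519 +1293.91742 +279.27316]
  H  [+0.68920 -0.48070 +1.00000]
B = K⁻¹H; ‖b₁‖=1.809477, ‖b₂‖=1.809477; λ = 2/(‖b₁‖+‖b₂‖) = 0.552646, sign → tz>0 ⇒ λ=+0.552646
r₁ = λ·B[:,0] = (+0.91751,+0.11449,+0.38088); r₂ = λ·B[:,1] = (-0.01001,+0.96402,-0.26566)
r₃ = r₁×r₂ = (-0.39759,+0.23993,+0.88564); SVD([r₁ r₂ r₃]) → R = UVᵀ:
  R  [+0.91751 -0.01001 -0.39759]
  R  [+0.11449 +0.96402 +0.23993]
  R  [+0.38088 -0.26566 +0.88564]
t = (+0.14258, +0.03117, +0.55265) m
tr R = 2.767163; θ = arccos((tr R − 1)/2) = 0.487341 rad = 27.923°
axis k = ((R−Rᵀ)₃₂, (R−Rᵀ)₁₃, (R−Rᵀ)₂₁) / (2 sinθ) = (-0.539842, -0.831205, +0.132926)
rvec = θ·k = (-0.263087, -0.405080, +0.064780)

rvec=(-0.2631, -0.4051, 0.0648) tvec=(0.1426, 0.0312, 0.5526)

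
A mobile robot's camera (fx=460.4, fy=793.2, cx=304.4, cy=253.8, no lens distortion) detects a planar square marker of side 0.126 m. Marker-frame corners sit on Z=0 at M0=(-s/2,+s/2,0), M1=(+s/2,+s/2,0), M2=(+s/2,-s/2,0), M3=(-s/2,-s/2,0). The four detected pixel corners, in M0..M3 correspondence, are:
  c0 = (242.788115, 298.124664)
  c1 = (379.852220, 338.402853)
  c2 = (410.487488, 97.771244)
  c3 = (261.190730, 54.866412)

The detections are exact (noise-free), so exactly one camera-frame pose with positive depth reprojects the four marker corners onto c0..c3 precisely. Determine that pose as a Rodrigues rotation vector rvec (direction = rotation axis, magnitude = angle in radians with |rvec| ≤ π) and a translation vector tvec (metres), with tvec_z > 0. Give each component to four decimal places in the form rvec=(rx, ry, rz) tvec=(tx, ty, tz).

rvec=(0.2712, 0.0346, 0.1654) tvec=(0.0161, -0.0260, 0.4003)

Intrinsics K: fx=460.4, fy=793.2, cx=304.4, cy=253.8
Marker side s = 0.126 m; corners in marker frame (Z=0):
  M0 = (-0.0630, +0.0630, 0)
  M1 = (+0.0630, +0.0630, 0)
  M2 = (+0.0630, -0.0630, 0)
  M3 = (-0.0630, -0.0630, 0)
Detected image corners:
  c0 = (242.788115, 298.124664) px
  c1 = (379.852220, 338.402853) px
  c2 = (410.487488, 97.771244) px
  c3 = (261.190730, 54.866412) px
Planar DLT: solve 8×8 A·h = b for H (H[2,2]=1):
  H  [+1124.73905 +23.26477 +322.92666]
  H  [+323.82333 +2052.99438 +202.38172]
  H  [-0.02953 +0.67300 +1.00000]
B = K⁻¹H; ‖b₁‖=2.497834, ‖b₂‖=2.497834; λ = 2/(‖b₁‖+‖b₂‖) = 0.400347, sign → tz>0 ⇒ λ=+0.400347
r₁ = λ·B[:,0] = (+0.98585,+0.16722,-0.01182); r₂ = λ·B[:,1] = (-0.15791,+0.94998,+0.26943)
r₃ = r₁×r₂ = (+0.05629,-0.26375,+0.96295); SVD([r₁ r₂ r₃]) → R = UVᵀ:
  R  [+0.98585 -0.15791 +0.05629]
  R  [+0.16722 +0.94998 -0.26375]
  R  [-0.01182 +0.26943 +0.96295]
t = (+0.01611, -0.02595, +0.40035) m
tr R = 2.898779; θ = arccos((tr R − 1)/2) = 0.319510 rad = 18.307°
axis k = ((R−Rᵀ)₃₂, (R−Rᵀ)₁₃, (R−Rᵀ)₂₁) / (2 sinθ) = (+0.848749, +0.108419, +0.517561)
rvec = θ·k = (+0.271184, +0.034641, +0.165366)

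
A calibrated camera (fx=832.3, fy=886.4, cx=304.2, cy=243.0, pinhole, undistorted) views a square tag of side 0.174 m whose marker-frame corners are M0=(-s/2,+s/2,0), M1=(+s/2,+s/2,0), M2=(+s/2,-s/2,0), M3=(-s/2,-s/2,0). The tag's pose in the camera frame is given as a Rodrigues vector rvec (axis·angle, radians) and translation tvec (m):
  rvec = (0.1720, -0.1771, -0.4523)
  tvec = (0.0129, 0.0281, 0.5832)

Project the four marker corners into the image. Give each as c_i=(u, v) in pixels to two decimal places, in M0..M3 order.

c0=(265.05, 459.63) c1=(475.73, 338.84) c2=(381.42, 108.00) c3=(153.38, 226.99)

Intrinsics K: fx=832.3, fy=886.4, cx=304.2, cy=243.0
Marker side s = 0.174 m; corners in marker frame (Z=0):
  M0 = (-0.0870, +0.0870, 0)
  M1 = (+0.0870, +0.0870, 0)
  M2 = (+0.0870, -0.0870, 0)
  M3 = (-0.0870, -0.0870, 0)
rvec = (0.1720, -0.1771, -0.4523), |rvec| = θ = 0.51529 rad = 29.524°
Rodrigues: sinθ=0.49279, 1−cosθ=0.12985; R = I + sinθ·[k]× + (1−cosθ)·[k]×²:
    [+0.88462 +0.41765 -0.20741]
    [-0.44744 +0.88549 -0.12532]
    [+0.13132 +0.20366 +0.97019]
t = (0.0129, 0.0281, 0.5832) m
M0: Pc = R·M0+t = (-0.02773, +0.14407, +0.58949); u = 832.3·(-0.02773)/0.58949 + 304.2 = 265.0539, v = 886.4·(+0.14407)/0.58949 + 243.0 = 459.6255
M1: Pc = R·M1+t = (+0.12620, +0.06621, +0.61234); u = 832.3·(+0.12620)/0.61234 + 304.2 = 475.7281, v = 886.4·(+0.06621)/0.61234 + 243.0 = 338.8422
M2: Pc = R·M2+t = (+0.05353, -0.08787, +0.57691); u = 832.3·(+0.05353)/0.57691 + 304.2 = 381.4218, v = 886.4·(-0.08787)/0.57691 + 243.0 = 107.9977
M3: Pc = R·M3+t = (-0.10040, -0.01001, +0.55406); u = 832.3·(-0.10040)/0.55406 + 304.2 = 153.3837, v = 886.4·(-0.01001)/0.55406 + 243.0 = 226.9860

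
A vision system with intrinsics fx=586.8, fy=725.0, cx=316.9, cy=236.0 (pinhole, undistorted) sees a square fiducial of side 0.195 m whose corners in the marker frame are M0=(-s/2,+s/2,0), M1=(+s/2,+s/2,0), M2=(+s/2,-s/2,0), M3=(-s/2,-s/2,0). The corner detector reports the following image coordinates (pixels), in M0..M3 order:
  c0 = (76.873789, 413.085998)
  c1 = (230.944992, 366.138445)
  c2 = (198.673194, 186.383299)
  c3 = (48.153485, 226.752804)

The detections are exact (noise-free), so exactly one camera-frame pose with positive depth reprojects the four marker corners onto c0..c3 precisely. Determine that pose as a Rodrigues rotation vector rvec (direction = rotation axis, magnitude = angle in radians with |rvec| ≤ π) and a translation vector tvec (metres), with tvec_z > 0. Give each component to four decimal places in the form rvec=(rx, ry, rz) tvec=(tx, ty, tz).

Intrinsics K: fx=586.8, fy=725.0, cx=316.9, cy=236.0
Marker side s = 0.195 m; corners in marker frame (Z=0):
  M0 = (-0.0975, +0.0975, 0)
  M1 = (+0.0975, +0.0975, 0)
  M2 = (+0.0975, -0.0975, 0)
  M3 = (-0.0975, -0.0975, 0)
Detected image corners:
  c0 = (76.873789, 413.085998) px
  c1 = (230.944992, 366.138445) px
  c2 = (198.673194, 186.383299) px
  c3 = (48.153485, 226.752804) px
Planar DLT: solve 8×8 A·h = b for H (H[2,2]=1):
  H  [+801.48424 +135.81179 +139.54309]
  H  [-179.32779 +893.92135 +296.44093]
  H  [+0.14867 -0.14936 +1.00000]
B = K⁻¹H; ‖b₁‖=1.327498, ‖b₂‖=1.327498; λ = 2/(‖b₁‖+‖b₂‖) = 0.753297, sign → tz>0 ⇒ λ=+0.753297
r₁ = λ·B[:,0] = (+0.96841,-0.22278,+0.11199); r₂ = λ·B[:,1] = (+0.23511,+0.96544,-0.11251)
r₃ = r₁×r₂ = (-0.08305,+0.13529,+0.98732); SVD([r₁ r₂ r₃]) → R = UVᵀ:
  R  [+0.96841 +0.23511 -0.08305]
  R  [-0.22278 +0.96544 +0.13529]
  R  [+0.11199 -0.11251 +0.98732]
t = (-0.22768, +0.06280, +0.75330) m
tr R = 2.921169; θ = arccos((tr R − 1)/2) = 0.281699 rad = 16.140°
axis k = ((R−Rᵀ)₃₂, (R−Rᵀ)₁₃, (R−Rᵀ)₂₁) / (2 sinθ) = (-0.445699, -0.350817, -0.823577)
rvec = θ·k = (-0.125553, -0.098825, -0.232001)

rvec=(-0.1256, -0.0988, -0.2320) tvec=(-0.2277, 0.0628, 0.7533)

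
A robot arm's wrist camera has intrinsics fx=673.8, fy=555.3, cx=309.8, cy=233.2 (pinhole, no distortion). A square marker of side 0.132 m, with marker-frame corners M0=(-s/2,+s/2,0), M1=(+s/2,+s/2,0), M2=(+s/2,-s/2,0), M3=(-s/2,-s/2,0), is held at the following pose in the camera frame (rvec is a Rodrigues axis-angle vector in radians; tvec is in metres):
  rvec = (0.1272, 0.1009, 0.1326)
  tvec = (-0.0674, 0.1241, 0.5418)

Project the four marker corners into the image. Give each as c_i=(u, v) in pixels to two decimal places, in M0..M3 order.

c0=(139.42, 412.65) c1=(296.71, 435.22) c2=(317.41, 305.19) c3=(154.54, 284.81)

Intrinsics K: fx=673.8, fy=555.3, cx=309.8, cy=233.2
Marker side s = 0.132 m; corners in marker frame (Z=0):
  M0 = (-0.0660, +0.0660, 0)
  M1 = (+0.0660, +0.0660, 0)
  M2 = (+0.0660, -0.0660, 0)
  M3 = (-0.0660, -0.0660, 0)
rvec = (0.1272, 0.1009, 0.1326), |rvec| = θ = 0.20963 rad = 12.011°
Rodrigues: sinθ=0.20809, 1−cosθ=0.02189; R = I + sinθ·[k]× + (1−cosθ)·[k]×²:
    [+0.98617 -0.12524 +0.10857]
    [+0.13802 +0.98318 -0.11961]
    [-0.09176 +0.13294 +0.98687]
t = (-0.0674, 0.1241, 0.5418) m
M0: Pc = R·M0+t = (-0.14075, +0.17988, +0.55663); u = 673.8·(-0.14075)/0.55663 + 309.8 = 139.4189, v = 555.3·(+0.17988)/0.55663 + 233.2 = 412.6505
M1: Pc = R·M1+t = (-0.01058, +0.19810, +0.54452); u = 673.8·(-0.01058)/0.54452 + 309.8 = 296.7099, v = 555.3·(+0.19810)/0.54452 + 233.2 = 435.2223
M2: Pc = R·M2+t = (+0.00595, +0.06832, +0.52697); u = 673.8·(+0.00595)/0.52697 + 309.8 = 317.4114, v = 555.3·(+0.06832)/0.52697 + 233.2 = 305.1926
M3: Pc = R·M3+t = (-0.12422, +0.05010, +0.53908); u = 673.8·(-0.12422)/0.53908 + 309.8 = 154.5353, v = 555.3·(+0.05010)/0.53908 + 233.2 = 284.8077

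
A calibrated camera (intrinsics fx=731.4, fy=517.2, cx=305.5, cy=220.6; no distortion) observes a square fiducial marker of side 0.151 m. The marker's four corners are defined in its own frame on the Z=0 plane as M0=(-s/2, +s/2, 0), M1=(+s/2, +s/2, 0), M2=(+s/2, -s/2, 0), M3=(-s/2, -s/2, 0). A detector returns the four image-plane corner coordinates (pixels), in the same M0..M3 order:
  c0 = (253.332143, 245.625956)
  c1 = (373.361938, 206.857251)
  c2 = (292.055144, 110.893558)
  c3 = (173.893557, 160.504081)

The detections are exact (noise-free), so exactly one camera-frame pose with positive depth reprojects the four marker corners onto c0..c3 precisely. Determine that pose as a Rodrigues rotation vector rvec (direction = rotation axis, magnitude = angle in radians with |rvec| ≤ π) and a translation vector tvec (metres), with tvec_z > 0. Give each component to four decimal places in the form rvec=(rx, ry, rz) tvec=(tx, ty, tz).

Intrinsics K: fx=731.4, fy=517.2, cx=305.5, cy=220.6
Marker side s = 0.151 m; corners in marker frame (Z=0):
  M0 = (-0.0755, +0.0755, 0)
  M1 = (+0.0755, +0.0755, 0)
  M2 = (+0.0755, -0.0755, 0)
  M3 = (-0.0755, -0.0755, 0)
Detected image corners:
  c0 = (253.332143, 245.625956) px
  c1 = (373.361938, 206.857251) px
  c2 = (292.055144, 110.893558) px
  c3 = (173.893557, 160.504081) px
Planar DLT: solve 8×8 A·h = b for H (H[2,2]=1):
  H  [+615.50005 +620.59233 +271.29166]
  H  [-406.62200 +656.61154 +183.13780]
  H  [-0.63466 +0.32442 +1.00000]
B = K⁻¹H; ‖b₁‖=1.375923, ‖b₂‖=1.375923; λ = 2/(‖b₁‖+‖b₂‖) = 0.726785, sign → tz>0 ⇒ λ=+0.726785
r₁ = λ·B[:,0] = (+0.80428,-0.37466,-0.46126); r₂ = λ·B[:,1] = (+0.51819,+0.82212,+0.23578)
r₃ = r₁×r₂ = (+0.29088,-0.42866,+0.85536); SVD([r₁ r₂ r₃]) → R = UVᵀ:
  R  [+0.80428 +0.51819 +0.29088]
  R  [-0.37466 +0.82212 -0.42866]
  R  [-0.46126 +0.23578 +0.85536]
t = (-0.03399, -0.05264, +0.72678) m
tr R = 2.481764; θ = arccos((tr R − 1)/2) = 0.736413 rad = 42.193°
axis k = ((R−Rᵀ)₃₂, (R−Rᵀ)₁₃, (R−Rᵀ)₂₁) / (2 sinθ) = (+0.494647, +0.559931, -0.664682)
rvec = θ·k = (+0.364265, +0.412341, -0.489481)

rvec=(0.3643, 0.4123, -0.4895) tvec=(-0.0340, -0.0526, 0.7268)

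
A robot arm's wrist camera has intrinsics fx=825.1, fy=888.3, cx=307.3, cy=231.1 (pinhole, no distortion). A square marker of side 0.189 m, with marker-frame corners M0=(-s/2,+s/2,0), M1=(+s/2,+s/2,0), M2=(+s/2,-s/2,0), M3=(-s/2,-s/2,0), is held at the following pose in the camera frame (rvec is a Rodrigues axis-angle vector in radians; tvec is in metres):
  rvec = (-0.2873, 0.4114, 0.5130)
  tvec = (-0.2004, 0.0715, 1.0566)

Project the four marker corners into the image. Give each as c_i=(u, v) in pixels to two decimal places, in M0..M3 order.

c0=(59.75, 322.33) c1=(162.56, 399.54) c2=(246.64, 258.47) c3=(140.27, 194.09)

Intrinsics K: fx=825.1, fy=888.3, cx=307.3, cy=231.1
Marker side s = 0.189 m; corners in marker frame (Z=0):
  M0 = (-0.0945, +0.0945, 0)
  M1 = (+0.0945, +0.0945, 0)
  M2 = (+0.0945, -0.0945, 0)
  M3 = (-0.0945, -0.0945, 0)
rvec = (-0.2873, 0.4114, 0.5130), |rvec| = θ = 0.71761 rad = 41.116°
Rodrigues: sinθ=0.65758, 1−cosθ=0.24662; R = I + sinθ·[k]× + (1−cosθ)·[k]×²:
    [+0.79291 -0.52670 +0.30641]
    [+0.41349 +0.83444 +0.36434]
    [-0.44757 -0.16220 +0.87942]
t = (-0.2004, 0.0715, 1.0566) m
M0: Pc = R·M0+t = (-0.32510, +0.11128, +1.08357); u = 825.1·(-0.32510)/1.08357 + 307.3 = 59.7453, v = 888.3·(+0.11128)/1.08357 + 231.1 = 322.3263
M1: Pc = R·M1+t = (-0.17524, +0.18943, +0.99898); u = 825.1·(-0.17524)/0.99898 + 307.3 = 162.5592, v = 888.3·(+0.18943)/0.99898 + 231.1 = 399.5418
M2: Pc = R·M2+t = (-0.07570, +0.03172, +1.02963); u = 825.1·(-0.07570)/1.02963 + 307.3 = 246.6397, v = 888.3·(+0.03172)/1.02963 + 231.1 = 258.4661
M3: Pc = R·M3+t = (-0.22556, -0.04643, +1.11422); u = 825.1·(-0.22556)/1.11422 + 307.3 = 140.2712, v = 888.3·(-0.04643)/1.11422 + 231.1 = 194.0853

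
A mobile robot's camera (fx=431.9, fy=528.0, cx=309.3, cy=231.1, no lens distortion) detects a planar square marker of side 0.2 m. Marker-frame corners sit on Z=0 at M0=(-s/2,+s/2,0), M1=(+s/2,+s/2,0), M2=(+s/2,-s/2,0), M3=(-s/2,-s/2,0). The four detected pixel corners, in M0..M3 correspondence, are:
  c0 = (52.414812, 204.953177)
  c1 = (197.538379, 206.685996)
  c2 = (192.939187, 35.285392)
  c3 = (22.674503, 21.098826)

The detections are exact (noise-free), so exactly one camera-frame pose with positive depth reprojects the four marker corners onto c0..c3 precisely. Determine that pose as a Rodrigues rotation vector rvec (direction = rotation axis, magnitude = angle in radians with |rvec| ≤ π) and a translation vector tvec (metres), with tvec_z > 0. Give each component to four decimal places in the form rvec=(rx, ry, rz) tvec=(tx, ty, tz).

rvec=(0.4721, -0.1830, 0.0457) tvec=(-0.2580, -0.1192, 0.5873)

Intrinsics K: fx=431.9, fy=528.0, cx=309.3, cy=231.1
Marker side s = 0.2 m; corners in marker frame (Z=0):
  M0 = (-0.1000, +0.1000, 0)
  M1 = (+0.1000, +0.1000, 0)
  M2 = (+0.1000, -0.1000, 0)
  M3 = (-0.1000, -0.1000, 0)
Detected image corners:
  c0 = (52.414812, 204.953177) px
  c1 = (197.538379, 206.685996) px
  c2 = (192.939187, 35.285392) px
  c3 = (22.674503, 21.098826) px
Planar DLT: solve 8×8 A·h = b for H (H[2,2]=1):
  H  [+820.50091 +172.63225 +119.54106]
  H  [+74.44221 +976.39279 +123.90559]
  H  [+0.31638 +0.76270 +1.00000]
B = K⁻¹H; ‖b₁‖=1.702827, ‖b₂‖=1.702827; λ = 2/(‖b₁‖+‖b₂‖) = 0.587259, sign → tz>0 ⇒ λ=+0.587259
r₁ = λ·B[:,0] = (+0.98259,+0.00148,+0.18580); r₂ = λ·B[:,1] = (-0.08603,+0.88993,+0.44790)
r₃ = r₁×r₂ = (-0.16469,-0.45609,+0.87456); SVD([r₁ r₂ r₃]) → R = UVᵀ:
  R  [+0.98259 -0.08603 -0.16469]
  R  [+0.00148 +0.88993 -0.45609]
  R  [+0.18580 +0.44790 +0.87456]
t = (-0.25802, -0.11923, +0.58726) m
tr R = 2.747085; θ = arccos((tr R − 1)/2) = 0.508363 rad = 29.127°
axis k = ((R−Rᵀ)₃₂, (R−Rᵀ)₁₃, (R−Rᵀ)₂₁) / (2 sinθ) = (+0.928602, -0.360026, +0.089888)
rvec = θ·k = (+0.472067, -0.183024, +0.045696)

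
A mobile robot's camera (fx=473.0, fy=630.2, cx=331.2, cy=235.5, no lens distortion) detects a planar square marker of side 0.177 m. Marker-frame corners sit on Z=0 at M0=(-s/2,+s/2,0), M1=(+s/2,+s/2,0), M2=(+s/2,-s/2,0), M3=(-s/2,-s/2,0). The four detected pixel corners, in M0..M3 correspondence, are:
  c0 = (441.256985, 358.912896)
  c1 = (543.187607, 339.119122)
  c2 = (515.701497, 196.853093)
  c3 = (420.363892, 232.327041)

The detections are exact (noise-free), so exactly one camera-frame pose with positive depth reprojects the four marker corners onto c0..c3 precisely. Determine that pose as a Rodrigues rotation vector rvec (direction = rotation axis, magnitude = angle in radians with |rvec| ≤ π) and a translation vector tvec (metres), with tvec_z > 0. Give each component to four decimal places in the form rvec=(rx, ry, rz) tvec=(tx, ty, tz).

rvec=(-0.1058, 0.6328, -0.2309) tvec=(0.2516, 0.0596, 0.8173)

Intrinsics K: fx=473.0, fy=630.2, cx=331.2, cy=235.5
Marker side s = 0.177 m; corners in marker frame (Z=0):
  M0 = (-0.0885, +0.0885, 0)
  M1 = (+0.0885, +0.0885, 0)
  M2 = (+0.0885, -0.0885, 0)
  M3 = (-0.0885, -0.0885, 0)
Detected image corners:
  c0 = (441.256985, 358.912896) px
  c1 = (543.187607, 339.119122) px
  c2 = (515.701497, 196.853093) px
  c3 = (420.363892, 232.327041) px
Planar DLT: solve 8×8 A·h = b for H (H[2,2]=1):
  H  [+220.20705 +36.76717 +476.84654]
  H  [-354.55549 +698.76489 +281.43726]
  H  [-0.70129 -0.20566 +1.00000]
B = K⁻¹H; ‖b₁‖=1.223613, ‖b₂‖=1.223613; λ = 2/(‖b₁‖+‖b₂‖) = 0.817252, sign → tz>0 ⇒ λ=+0.817252
r₁ = λ·B[:,0] = (+0.78179,-0.24562,-0.57313); r₂ = λ·B[:,1] = (+0.18121,+0.96898,-0.16807)
r₃ = r₁×r₂ = (+0.59663,+0.02754,+0.80204); SVD([r₁ r₂ r₃]) → R = UVᵀ:
  R  [+0.78179 +0.18121 +0.59663]
  R  [-0.24562 +0.96898 +0.02754]
  R  [-0.57313 -0.16807 +0.80204]
t = (+0.25165, +0.05957, +0.81725) m
tr R = 2.552806; θ = arccos((tr R − 1)/2) = 0.681858 rad = 39.068°
axis k = ((R−Rᵀ)₃₂, (R−Rᵀ)₁₃, (R−Rᵀ)₂₁) / (2 sinθ) = (-0.155189, +0.928034, -0.338628)
rvec = θ·k = (-0.105817, +0.632788, -0.230896)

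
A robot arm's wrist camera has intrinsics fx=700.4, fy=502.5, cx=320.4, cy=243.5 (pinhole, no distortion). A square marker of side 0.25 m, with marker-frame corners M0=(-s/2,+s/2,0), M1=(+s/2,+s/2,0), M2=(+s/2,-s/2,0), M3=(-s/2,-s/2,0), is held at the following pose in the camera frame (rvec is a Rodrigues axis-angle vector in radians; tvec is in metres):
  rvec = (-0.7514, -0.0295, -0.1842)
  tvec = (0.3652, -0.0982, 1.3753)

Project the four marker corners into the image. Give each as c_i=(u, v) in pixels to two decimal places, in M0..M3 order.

Intrinsics K: fx=700.4, fy=502.5, cx=320.4, cy=243.5
Marker side s = 0.25 m; corners in marker frame (Z=0):
  M0 = (-0.1250, +0.1250, 0)
  M1 = (+0.1250, +0.1250, 0)
  M2 = (+0.1250, -0.1250, 0)
  M3 = (-0.1250, -0.1250, 0)
rvec = (-0.7514, -0.0295, -0.1842), |rvec| = θ = 0.77421 rad = 44.359°
Rodrigues: sinθ=0.69915, 1−cosθ=0.28503; R = I + sinθ·[k]× + (1−cosθ)·[k]×²:
    [+0.98345 +0.17688 +0.03918]
    [-0.15580 +0.71539 +0.68114]
    [+0.09246 -0.67597 +0.73111]
t = (0.3652, -0.0982, 1.3753) m
M0: Pc = R·M0+t = (+0.26438, +0.01070, +1.27925); u = 700.4·(+0.26438)/1.27925 + 320.4 = 465.1499, v = 502.5·(+0.01070)/1.27925 + 243.5 = 247.7025
M1: Pc = R·M1+t = (+0.51024, -0.02825, +1.30236); u = 700.4·(+0.51024)/1.30236 + 320.4 = 594.8043, v = 502.5·(-0.02825)/1.30236 + 243.5 = 232.5994
M2: Pc = R·M2+t = (+0.46602, -0.20710, +1.47135); u = 700.4·(+0.46602)/1.47135 + 320.4 = 542.2375, v = 502.5·(-0.20710)/1.47135 + 243.5 = 172.7712
M3: Pc = R·M3+t = (+0.22016, -0.16815, +1.44824); u = 700.4·(+0.22016)/1.44824 + 320.4 = 426.8733, v = 502.5·(-0.16815)/1.44824 + 243.5 = 185.1571

c0=(465.15, 247.70) c1=(594.80, 232.60) c2=(542.24, 172.77) c3=(426.87, 185.16)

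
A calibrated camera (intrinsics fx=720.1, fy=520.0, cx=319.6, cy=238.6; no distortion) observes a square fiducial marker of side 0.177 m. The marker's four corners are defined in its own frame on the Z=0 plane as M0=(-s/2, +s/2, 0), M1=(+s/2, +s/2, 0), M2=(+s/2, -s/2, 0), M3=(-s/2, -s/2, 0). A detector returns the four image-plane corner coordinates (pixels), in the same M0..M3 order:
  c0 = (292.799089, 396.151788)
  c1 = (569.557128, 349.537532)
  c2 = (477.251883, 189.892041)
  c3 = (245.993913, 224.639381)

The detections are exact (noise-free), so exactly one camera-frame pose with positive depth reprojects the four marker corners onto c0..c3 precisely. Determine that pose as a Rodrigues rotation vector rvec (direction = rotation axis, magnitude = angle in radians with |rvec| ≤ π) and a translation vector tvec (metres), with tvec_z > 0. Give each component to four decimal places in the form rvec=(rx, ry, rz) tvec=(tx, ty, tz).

Intrinsics K: fx=720.1, fy=520.0, cx=319.6, cy=238.6
Marker side s = 0.177 m; corners in marker frame (Z=0):
  M0 = (-0.0885, +0.0885, 0)
  M1 = (+0.0885, +0.0885, 0)
  M2 = (+0.0885, -0.0885, 0)
  M3 = (-0.0885, -0.0885, 0)
Detected image corners:
  c0 = (292.799089, 396.151788) px
  c1 = (569.557128, 349.537532) px
  c2 = (477.251883, 189.892041) px
  c3 = (245.993913, 224.639381) px
Planar DLT: solve 8×8 A·h = b for H (H[2,2]=1):
  H  [+1481.14563 -22.42771 +394.80799]
  H  [-184.24446 +629.86733 +282.08288]
  H  [+0.14642 -1.05212 +1.00000]
B = K⁻¹H; ‖b₁‖=2.041243, ‖b₂‖=2.041243; λ = 2/(‖b₁‖+‖b₂‖) = 0.489898, sign → tz>0 ⇒ λ=+0.489898
r₁ = λ·B[:,0] = (+0.97582,-0.20649,+0.07173); r₂ = λ·B[:,1] = (+0.21350,+0.82991,-0.51543)
r₃ = r₁×r₂ = (+0.04690,+0.51828,+0.85392); SVD([r₁ r₂ r₃]) → R = UVᵀ:
  R  [+0.97582 +0.21350 +0.04690]
  R  [-0.20649 +0.82991 +0.51828]
  R  [+0.07173 -0.51543 +0.85392]
t = (+0.05117, +0.04097, +0.48990) m
tr R = 2.659648; θ = arccos((tr R − 1)/2) = 0.592004 rad = 33.919°
axis k = ((R−Rᵀ)₃₂, (R−Rᵀ)₁₃, (R−Rᵀ)₂₁) / (2 sinθ) = (-0.926221, -0.022245, -0.376323)
rvec = θ·k = (-0.548327, -0.013169, -0.222785)

rvec=(-0.5483, -0.0132, -0.2228) tvec=(0.0512, 0.0410, 0.4899)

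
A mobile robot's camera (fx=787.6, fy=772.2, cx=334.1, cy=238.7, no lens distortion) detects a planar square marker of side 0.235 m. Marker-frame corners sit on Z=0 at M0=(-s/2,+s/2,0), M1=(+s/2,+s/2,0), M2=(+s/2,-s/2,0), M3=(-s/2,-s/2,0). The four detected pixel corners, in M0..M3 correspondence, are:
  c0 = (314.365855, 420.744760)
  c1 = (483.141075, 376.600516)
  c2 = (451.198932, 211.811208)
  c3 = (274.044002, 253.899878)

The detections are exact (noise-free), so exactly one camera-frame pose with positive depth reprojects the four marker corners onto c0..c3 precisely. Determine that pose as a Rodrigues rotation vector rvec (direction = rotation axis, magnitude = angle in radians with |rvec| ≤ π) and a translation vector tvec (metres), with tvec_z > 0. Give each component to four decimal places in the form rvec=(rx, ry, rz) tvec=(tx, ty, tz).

rvec=(0.1791, -0.1259, -0.2267) tvec=(0.0627, 0.1047, 1.0284)

Intrinsics K: fx=787.6, fy=772.2, cx=334.1, cy=238.7
Marker side s = 0.235 m; corners in marker frame (Z=0):
  M0 = (-0.1175, +0.1175, 0)
  M1 = (+0.1175, +0.1175, 0)
  M2 = (+0.1175, -0.1175, 0)
  M3 = (-0.1175, -0.1175, 0)
Detected image corners:
  c0 = (314.365855, 420.744760) px
  c1 = (483.141075, 376.600516) px
  c2 = (451.198932, 211.811208) px
  c3 = (274.044002, 253.899878) px
Planar DLT: solve 8×8 A·h = b for H (H[2,2]=1):
  H  [+774.03702 +224.00174 +382.10545]
  H  [-151.71561 +763.99631 +317.31162]
  H  [+0.10088 +0.18509 +1.00000]
B = K⁻¹H; ‖b₁‖=0.972409, ‖b₂‖=0.972409; λ = 2/(‖b₁‖+‖b₂‖) = 1.028374, sign → tz>0 ⇒ λ=+1.028374
r₁ = λ·B[:,0] = (+0.96666,-0.23411,+0.10374); r₂ = λ·B[:,1] = (+0.21174,+0.95861,+0.19034)
r₃ = r₁×r₂ = (-0.14401,-0.16203,+0.97622); SVD([r₁ r₂ r₃]) → R = UVᵀ:
  R  [+0.96666 +0.21174 -0.14401]
  R  [-0.23411 +0.95861 -0.16203]
  R  [+0.10374 +0.19034 +0.97622]
t = (+0.06268, +0.10469, +1.02837) m
tr R = 2.901493; θ = arccos((tr R − 1)/2) = 0.315161 rad = 18.057°
axis k = ((R−Rᵀ)₃₂, (R−Rᵀ)₁₃, (R−Rᵀ)₂₁) / (2 sinθ) = (+0.568383, -0.399634, -0.719189)
rvec = θ·k = (+0.179132, -0.125949, -0.226661)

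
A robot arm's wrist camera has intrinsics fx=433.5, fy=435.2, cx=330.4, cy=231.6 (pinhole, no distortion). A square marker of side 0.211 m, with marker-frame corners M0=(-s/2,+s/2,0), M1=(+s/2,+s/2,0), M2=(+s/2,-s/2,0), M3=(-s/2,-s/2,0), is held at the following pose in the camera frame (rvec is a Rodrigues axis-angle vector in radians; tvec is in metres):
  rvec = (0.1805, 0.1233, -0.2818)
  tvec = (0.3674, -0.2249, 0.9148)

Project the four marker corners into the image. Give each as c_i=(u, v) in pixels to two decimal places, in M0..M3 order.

Intrinsics K: fx=433.5, fy=435.2, cx=330.4, cy=231.6
Marker side s = 0.211 m; corners in marker frame (Z=0):
  M0 = (-0.1055, +0.1055, 0)
  M1 = (+0.1055, +0.1055, 0)
  M2 = (+0.1055, -0.1055, 0)
  M3 = (-0.1055, -0.1055, 0)
rvec = (0.1805, 0.1233, -0.2818), |rvec| = θ = 0.35664 rad = 20.434°
Rodrigues: sinθ=0.34913, 1−cosθ=0.06293; R = I + sinθ·[k]× + (1−cosθ)·[k]×²:
    [+0.95319 +0.28687 +0.09554]
    [-0.26485 +0.94460 -0.19389]
    [-0.14587 +0.15951 +0.97636]
t = (0.3674, -0.2249, 0.9148) m
M0: Pc = R·M0+t = (+0.29710, -0.09730, +0.94702); u = 433.5·(+0.29710)/0.94702 + 330.4 = 466.4000, v = 435.2·(-0.09730)/0.94702 + 231.6 = 186.8845
M1: Pc = R·M1+t = (+0.49823, -0.15319, +0.91624); u = 433.5·(+0.49823)/0.91624 + 330.4 = 566.1260, v = 435.2·(-0.15319)/0.91624 + 231.6 = 158.8383
M2: Pc = R·M2+t = (+0.43770, -0.35250, +0.88258); u = 433.5·(+0.43770)/0.88258 + 330.4 = 545.3843, v = 435.2·(-0.35250)/0.88258 + 231.6 = 57.7845
M3: Pc = R·M3+t = (+0.23657, -0.29661, +0.91336); u = 433.5·(+0.23657)/0.91336 + 330.4 = 442.6824, v = 435.2·(-0.29661)/0.91336 + 231.6 = 90.2694

c0=(466.40, 186.88) c1=(566.13, 158.84) c2=(545.38, 57.78) c3=(442.68, 90.27)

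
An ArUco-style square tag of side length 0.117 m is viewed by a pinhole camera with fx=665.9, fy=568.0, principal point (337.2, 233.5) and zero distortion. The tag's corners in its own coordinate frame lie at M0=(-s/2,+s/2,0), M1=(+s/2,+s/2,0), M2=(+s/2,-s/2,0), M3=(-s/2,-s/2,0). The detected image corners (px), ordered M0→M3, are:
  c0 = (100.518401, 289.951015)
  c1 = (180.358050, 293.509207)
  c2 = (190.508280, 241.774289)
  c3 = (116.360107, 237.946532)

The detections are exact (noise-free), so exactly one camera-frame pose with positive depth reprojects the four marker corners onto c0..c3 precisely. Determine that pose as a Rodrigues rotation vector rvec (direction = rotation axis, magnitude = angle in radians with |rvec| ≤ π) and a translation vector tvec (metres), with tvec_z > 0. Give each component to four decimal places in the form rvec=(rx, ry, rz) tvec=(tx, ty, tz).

Intrinsics K: fx=665.9, fy=568.0, cx=337.2, cy=233.5
Marker side s = 0.117 m; corners in marker frame (Z=0):
  M0 = (-0.0585, +0.0585, 0)
  M1 = (+0.0585, +0.0585, 0)
  M2 = (+0.0585, -0.0585, 0)
  M3 = (-0.0585, -0.0585, 0)
Detected image corners:
  c0 = (100.518401, 289.951015) px
  c1 = (180.358050, 293.509207) px
  c2 = (190.508280, 241.774289) px
  c3 = (116.360107, 237.946532) px
Planar DLT: solve 8×8 A·h = b for H (H[2,2]=1):
  H  [+670.17014 -201.59493 +147.36966]
  H  [+55.08569 +279.35748 +264.86886]
  H  [+0.08834 -0.61689 +1.00000]
B = K⁻¹H; ‖b₁‖=0.967632, ‖b₂‖=0.967631; λ = 2/(‖b₁‖+‖b₂‖) = 1.033451, sign → tz>0 ⇒ λ=+1.033451
r₁ = λ·B[:,0] = (+0.99385,+0.06270,+0.09129); r₂ = λ·B[:,1] = (+0.00997,+0.77036,-0.63753)
r₃ = r₁×r₂ = (-0.11030,+0.63452,+0.76500); SVD([r₁ r₂ r₃]) → R = UVᵀ:
  R  [+0.99385 +0.00997 -0.11030]
  R  [+0.06270 +0.77036 +0.63452]
  R  [+0.09129 -0.63753 +0.76500]
t = (-0.29461, +0.05707, +1.03345) m
tr R = 2.529208; θ = arccos((tr R − 1)/2) = 0.700370 rad = 40.128°
axis k = ((R−Rᵀ)₃₂, (R−Rᵀ)₁₃, (R−Rᵀ)₂₁) / (2 sinθ) = (-0.986847, -0.156396, +0.040907)
rvec = θ·k = (-0.691158, -0.109535, +0.028650)

rvec=(-0.6912, -0.1095, 0.0287) tvec=(-0.2946, 0.0571, 1.0335)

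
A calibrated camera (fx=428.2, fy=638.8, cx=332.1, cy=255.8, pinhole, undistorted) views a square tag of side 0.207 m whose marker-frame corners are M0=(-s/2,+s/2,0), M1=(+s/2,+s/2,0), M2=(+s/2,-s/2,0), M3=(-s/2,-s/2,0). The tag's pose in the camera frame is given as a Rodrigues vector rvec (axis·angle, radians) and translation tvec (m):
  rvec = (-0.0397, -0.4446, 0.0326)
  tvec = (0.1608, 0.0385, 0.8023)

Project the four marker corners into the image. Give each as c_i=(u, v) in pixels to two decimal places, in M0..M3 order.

c0=(369.08, 372.60) c1=(460.16, 366.58) c2=(461.12, 210.26) c3=(371.28, 197.98)

Intrinsics K: fx=428.2, fy=638.8, cx=332.1, cy=255.8
Marker side s = 0.207 m; corners in marker frame (Z=0):
  M0 = (-0.1035, +0.1035, 0)
  M1 = (+0.1035, +0.1035, 0)
  M2 = (+0.1035, -0.1035, 0)
  M3 = (-0.1035, -0.1035, 0)
rvec = (-0.0397, -0.4446, 0.0326), |rvec| = θ = 0.44756 rad = 25.643°
Rodrigues: sinθ=0.43277, 1−cosθ=0.09849; R = I + sinθ·[k]× + (1−cosθ)·[k]×²:
    [+0.90228 -0.02284 -0.43054]
    [+0.04020 +0.99870 +0.03126]
    [+0.42927 -0.04551 +0.90203]
t = (0.1608, 0.0385, 0.8023) m
M0: Pc = R·M0+t = (+0.06505, +0.13770, +0.75316); u = 428.2·(+0.06505)/0.75316 + 332.1 = 369.0831, v = 638.8·(+0.13770)/0.75316 + 255.8 = 372.5957
M1: Pc = R·M1+t = (+0.25182, +0.14603, +0.84202); u = 428.2·(+0.25182)/0.84202 + 332.1 = 460.1614, v = 638.8·(+0.14603)/0.84202 + 255.8 = 366.5835
M2: Pc = R·M2+t = (+0.25655, -0.06070, +0.85144); u = 428.2·(+0.25655)/0.85144 + 332.1 = 461.1225, v = 638.8·(-0.06070)/0.85144 + 255.8 = 210.2557
M3: Pc = R·M3+t = (+0.06978, -0.06903, +0.76258); u = 428.2·(+0.06978)/0.76258 + 332.1 = 371.2814, v = 638.8·(-0.06903)/0.76258 + 255.8 = 197.9778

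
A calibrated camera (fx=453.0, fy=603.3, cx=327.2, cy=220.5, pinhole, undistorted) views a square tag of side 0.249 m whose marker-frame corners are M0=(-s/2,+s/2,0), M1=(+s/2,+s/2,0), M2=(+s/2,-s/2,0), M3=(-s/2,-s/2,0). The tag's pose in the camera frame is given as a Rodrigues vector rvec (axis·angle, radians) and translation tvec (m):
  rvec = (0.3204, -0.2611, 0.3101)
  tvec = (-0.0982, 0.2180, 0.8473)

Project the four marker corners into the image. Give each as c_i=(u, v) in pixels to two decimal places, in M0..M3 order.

Intrinsics K: fx=453.0, fy=603.3, cx=327.2, cy=220.5
Marker side s = 0.249 m; corners in marker frame (Z=0):
  M0 = (-0.1245, +0.1245, 0)
  M1 = (+0.1245, +0.1245, 0)
  M2 = (+0.1245, -0.1245, 0)
  M3 = (-0.1245, -0.1245, 0)
rvec = (0.3204, -0.2611, 0.3101), |rvec| = θ = 0.51671 rad = 29.605°
Rodrigues: sinθ=0.49402, 1−cosθ=0.13055; R = I + sinθ·[k]× + (1−cosθ)·[k]×²:
    [+0.91964 -0.33739 -0.20105]
    [+0.25558 +0.90278 -0.34592]
    [+0.29822 +0.26674 +0.91647]
t = (-0.0982, 0.2180, 0.8473) m
M0: Pc = R·M0+t = (-0.25470, +0.29858, +0.84338); u = 453.0·(-0.25470)/0.84338 + 327.2 = 190.3942, v = 603.3·(+0.29858)/0.84338 + 220.5 = 434.0826
M1: Pc = R·M1+t = (-0.02571, +0.36222, +0.91764); u = 453.0·(-0.02571)/0.91764 + 327.2 = 314.5084, v = 603.3·(+0.36222)/0.91764 + 220.5 = 458.6386
M2: Pc = R·M2+t = (+0.05830, +0.13742, +0.85122); u = 453.0·(+0.05830)/0.85122 + 327.2 = 358.2264, v = 603.3·(+0.13742)/0.85122 + 220.5 = 317.8983
M3: Pc = R·M3+t = (-0.17069, +0.07378, +0.77696); u = 453.0·(-0.17069)/0.77696 + 327.2 = 227.6806, v = 603.3·(+0.07378)/0.77696 + 220.5 = 277.7922

c0=(190.39, 434.08) c1=(314.51, 458.64) c2=(358.23, 317.90) c3=(227.68, 277.79)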